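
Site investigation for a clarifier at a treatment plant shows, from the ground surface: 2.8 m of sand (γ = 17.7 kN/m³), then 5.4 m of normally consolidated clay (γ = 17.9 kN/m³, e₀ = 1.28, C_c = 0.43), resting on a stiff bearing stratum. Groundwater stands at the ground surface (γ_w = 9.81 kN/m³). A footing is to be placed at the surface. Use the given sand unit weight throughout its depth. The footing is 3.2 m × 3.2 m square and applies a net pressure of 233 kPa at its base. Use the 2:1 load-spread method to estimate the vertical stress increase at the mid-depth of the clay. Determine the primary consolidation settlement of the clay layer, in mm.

Mid-depth of clay below the ground surface: z = 2.8 + 5.4/2 = 5.5 m.
Total vertical stress at mid-clay: σ_v = 17.7×2.8 + 17.9×2.7 = 97.89 kPa.
Pore pressure: u = 9.81×(5.5 − 0) = 53.955 kPa.
Initial effective stress: σ'_0 = σ_v − u = 97.89 − 53.955 = 43.935 kPa.
Stress increase at mid-clay by the 2:1 spreading method:
Δσ = qBL/((B+z)(L+z)) = 233×3.2×3.2/((3.2+5.5)(3.2+5.5)) = 31.522 kPa
Final effective stress: σ'_f = σ'_0 + Δσ = 43.935 + 31.522 = 75.457 kPa.
Normally consolidated clay, so the full stress increment lies on the virgin compression line:
S_c = C_c·H/(1+e₀)·log₁₀(σ'_f/σ'_0) = 0.43×5.4/(1+1.28)×log₁₀(75.457/43.935)
    = 1.0184 × 0.23489 = 0.2392 m

S_c ≈ 239 mm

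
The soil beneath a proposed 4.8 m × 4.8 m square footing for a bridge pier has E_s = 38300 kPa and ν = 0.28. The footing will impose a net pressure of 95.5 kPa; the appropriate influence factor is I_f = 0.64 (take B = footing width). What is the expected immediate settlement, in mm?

S_e ≈ 7.06 mm

Immediate (elastic) settlement: S_e = q·B·(1−ν²)/E_s · I_f.
S_e = 95.5 × 4.8 × (1 − 0.28²) / 38300 × 0.64
    = 95.5 × 4.8 × 0.9216 / 38300 × 0.64
    = 0.007059 m = 7.059 mm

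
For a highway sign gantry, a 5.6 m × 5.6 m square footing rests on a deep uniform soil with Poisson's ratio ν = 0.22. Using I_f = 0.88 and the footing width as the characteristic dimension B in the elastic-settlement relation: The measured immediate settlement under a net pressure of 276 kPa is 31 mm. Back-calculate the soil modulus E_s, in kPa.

S_e = q·B·(1−ν²)/E_s · I_f  ⇒  E_s = q·B·(1−ν²)·I_f / S_e.
E_s = 276 × 5.6 × 0.9516 × 0.88 / 0.031 = 41750 kPa

E_s ≈ 41800 kPa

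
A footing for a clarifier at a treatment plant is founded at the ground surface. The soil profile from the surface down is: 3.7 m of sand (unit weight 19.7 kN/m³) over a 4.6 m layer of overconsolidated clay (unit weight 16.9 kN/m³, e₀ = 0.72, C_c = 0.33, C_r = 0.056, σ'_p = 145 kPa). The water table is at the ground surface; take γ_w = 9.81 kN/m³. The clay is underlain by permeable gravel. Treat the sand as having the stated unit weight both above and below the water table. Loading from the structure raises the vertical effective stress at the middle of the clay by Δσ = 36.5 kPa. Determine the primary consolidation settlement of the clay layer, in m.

Mid-depth of clay below the ground surface: z = 3.7 + 4.6/2 = 6 m.
Total vertical stress at mid-clay: σ_v = 19.7×3.7 + 16.9×2.3 = 111.76 kPa.
Pore pressure: u = 9.81×(6 − 0) = 58.86 kPa.
Initial effective stress: σ'_0 = σ_v − u = 111.76 − 58.86 = 52.9 kPa.
Final effective stress: σ'_f = 52.9 + 36.5 = 89.4 kPa.
σ'_f = 89.4 ≤ σ'_p = 145 kPa, so the clay remains overconsolidated and only the recompression index applies:
S_c = C_r·H/(1+e₀)·log₁₀(σ'_f/σ'_0) = 0.056×4.6/1.72×log₁₀(89.4/52.9)
    = 0.14977 × 0.22788 = 0.03413 m

S_c ≈ 0.0341 m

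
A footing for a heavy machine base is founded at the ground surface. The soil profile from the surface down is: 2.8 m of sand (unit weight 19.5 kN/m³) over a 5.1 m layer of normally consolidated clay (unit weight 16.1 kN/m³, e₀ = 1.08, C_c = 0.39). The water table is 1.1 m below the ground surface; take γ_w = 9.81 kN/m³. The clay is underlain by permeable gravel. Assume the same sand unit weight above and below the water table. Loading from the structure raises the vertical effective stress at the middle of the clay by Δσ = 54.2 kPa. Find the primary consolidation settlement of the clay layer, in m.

S_c ≈ 0.289 m

Mid-depth of clay below the ground surface: z = 2.8 + 5.1/2 = 5.35 m.
Total vertical stress at mid-clay: σ_v = 19.5×2.8 + 16.1×2.55 = 95.655 kPa.
Pore pressure: u = 9.81×(5.35 − 1.1) = 41.693 kPa.
Initial effective stress: σ'_0 = σ_v − u = 95.655 − 41.693 = 53.962 kPa.
Final effective stress: σ'_f = σ'_0 + Δσ = 53.962 + 54.2 = 108.16 kPa.
Normally consolidated clay, so the full stress increment lies on the virgin compression line:
S_c = C_c·H/(1+e₀)·log₁₀(σ'_f/σ'_0) = 0.39×5.1/(1+1.08)×log₁₀(108.16/53.962)
    = 0.95625 × 0.30198 = 0.2888 m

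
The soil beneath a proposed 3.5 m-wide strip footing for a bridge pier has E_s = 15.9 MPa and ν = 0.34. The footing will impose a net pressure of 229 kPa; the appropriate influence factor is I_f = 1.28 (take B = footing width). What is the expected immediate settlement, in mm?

Immediate (elastic) settlement: S_e = q·B·(1−ν²)/E_s · I_f.
E_s = 15.9 MPa = 15900 kPa.
S_e = 229 × 3.5 × (1 − 0.34²) / 15900 × 1.28
    = 229 × 3.5 × 0.8844 / 15900 × 1.28
    = 0.05706 m = 57.06 mm

S_e ≈ 57.1 mm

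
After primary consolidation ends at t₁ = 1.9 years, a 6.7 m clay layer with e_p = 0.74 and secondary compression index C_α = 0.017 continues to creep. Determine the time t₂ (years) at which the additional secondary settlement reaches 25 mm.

S_s = C_α·H/(1+e_p)·log₁₀(t₂/t₁) ⇒ log₁₀(t₂/t₁) = S_s·(1+e_p)/(C_α·H).
log₁₀(t₂/t₁) = 0.025 × (1+0.74) / (0.017×6.7) = 0.3819
t₂ = t₁ × 10^0.3819 = 1.9 × 2.409 = 4.578 years

t₂ ≈ 4.58 years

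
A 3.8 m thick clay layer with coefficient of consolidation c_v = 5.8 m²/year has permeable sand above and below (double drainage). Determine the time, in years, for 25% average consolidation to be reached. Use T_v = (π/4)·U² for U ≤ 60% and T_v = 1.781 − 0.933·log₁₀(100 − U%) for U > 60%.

Drainage path length: H_d = H/2 = 1.9 m (double drainage).
U ≤ 60%: T_v = (π/4)·U² = (π/4)×0.25² = 0.049087.
t = T_v·H_d²/c_v = 0.049087×1.9²/5.8 = 0.03055 years.

t ≈ 0.0306 years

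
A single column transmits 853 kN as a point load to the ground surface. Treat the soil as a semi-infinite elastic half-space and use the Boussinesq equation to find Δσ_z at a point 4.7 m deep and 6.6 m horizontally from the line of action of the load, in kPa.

Boussinesq vertical stress below a point load on an elastic half-space:
Δσ_z = 3P/(2πz²) · [1 + (r/z)²]^(−5/2)
r/z = 6.6/4.7 = 1.4043; [1+(r/z)²]^(−5/2) = 0.065675.
Δσ_z = 3×853/(2π×4.7²) × 0.065675 = 18.437 × 0.065675 = 1.211 kPa

Δσ_z ≈ 1.21 kPa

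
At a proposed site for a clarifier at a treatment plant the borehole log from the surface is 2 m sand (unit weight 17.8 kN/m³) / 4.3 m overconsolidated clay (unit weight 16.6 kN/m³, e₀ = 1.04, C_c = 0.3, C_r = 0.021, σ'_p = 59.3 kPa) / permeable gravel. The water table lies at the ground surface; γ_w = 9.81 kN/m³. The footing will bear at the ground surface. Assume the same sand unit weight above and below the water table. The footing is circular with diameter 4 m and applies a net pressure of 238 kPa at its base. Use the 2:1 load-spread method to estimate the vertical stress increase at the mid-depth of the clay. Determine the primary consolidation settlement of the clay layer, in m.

S_c ≈ 0.121 m

Mid-depth of clay below the ground surface: z = 2 + 4.3/2 = 4.15 m.
Total vertical stress at mid-clay: σ_v = 17.8×2 + 16.6×2.15 = 71.29 kPa.
Pore pressure: u = 9.81×(4.15 − 0) = 40.712 kPa.
Initial effective stress: σ'_0 = σ_v − u = 71.29 − 40.712 = 30.578 kPa.
Stress increase at mid-clay by the 2:1 spreading method:
Δσ ≈ qD²/(D+z)² = 238×4²/(4+4.15)² = 57.33 kPa
Final effective stress: σ'_f = 30.578 + 57.33 = 87.908 kPa.
σ'_f = 87.908 > σ'_p = 59.3 kPa, so the stress path crosses the preconsolidation pressure — recompression up to σ'_p, then virgin compression beyond:
S_c = H/(1+e₀)·[C_r·log₁₀(σ'_p/σ'_0) + C_c·log₁₀(σ'_f/σ'_p)]
    = 4.3/2.04 × [0.021×log₁₀(59.3/30.578) + 0.3×log₁₀(87.908/59.3)]
    = 2.1078 × [0.0060406 + 0.051292] = 0.1208 m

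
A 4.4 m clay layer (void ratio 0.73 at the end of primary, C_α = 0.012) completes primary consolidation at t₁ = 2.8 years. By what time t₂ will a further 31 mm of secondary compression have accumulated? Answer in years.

t₂ ≈ 29 years

S_s = C_α·H/(1+e_p)·log₁₀(t₂/t₁) ⇒ log₁₀(t₂/t₁) = S_s·(1+e_p)/(C_α·H).
log₁₀(t₂/t₁) = 0.031 × (1+0.73) / (0.012×4.4) = 1.016
t₂ = t₁ × 10^1.016 = 2.8 × 10.37 = 29.03 years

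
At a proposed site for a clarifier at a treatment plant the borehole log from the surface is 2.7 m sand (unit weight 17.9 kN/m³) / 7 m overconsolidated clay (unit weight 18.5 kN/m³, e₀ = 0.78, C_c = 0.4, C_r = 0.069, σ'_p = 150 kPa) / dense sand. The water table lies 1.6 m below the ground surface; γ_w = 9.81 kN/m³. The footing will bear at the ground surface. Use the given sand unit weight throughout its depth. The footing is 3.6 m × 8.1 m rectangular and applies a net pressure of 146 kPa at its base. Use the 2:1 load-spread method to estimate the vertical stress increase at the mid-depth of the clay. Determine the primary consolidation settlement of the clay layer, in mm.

S_c ≈ 43.5 mm

Mid-depth of clay below the ground surface: z = 2.7 + 7/2 = 6.2 m.
Total vertical stress at mid-clay: σ_v = 17.9×2.7 + 18.5×3.5 = 113.08 kPa.
Pore pressure: u = 9.81×(6.2 − 1.6) = 45.126 kPa.
Initial effective stress: σ'_0 = σ_v − u = 113.08 − 45.126 = 67.954 kPa.
Stress increase at mid-clay by the 2:1 spreading method:
Δσ = qBL/((B+z)(L+z)) = 146×3.6×8.1/((3.6+6.2)(8.1+6.2)) = 30.379 kPa
Final effective stress: σ'_f = 67.954 + 30.379 = 98.333 kPa.
σ'_f = 98.333 ≤ σ'_p = 150 kPa, so the clay remains overconsolidated and only the recompression index applies:
S_c = C_r·H/(1+e₀)·log₁₀(σ'_f/σ'_0) = 0.069×7/1.78×log₁₀(98.333/67.954)
    = 0.27135 × 0.16048 = 0.04355 m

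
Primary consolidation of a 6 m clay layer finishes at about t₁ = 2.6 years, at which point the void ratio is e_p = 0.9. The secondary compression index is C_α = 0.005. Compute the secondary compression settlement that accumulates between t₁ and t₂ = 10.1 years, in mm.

Secondary compression: S_s = C_α·H/(1+e_p)·log₁₀(t₂/t₁)
S_s = 0.005×6/(1+0.9)×log₁₀(10.1/2.6)
    = 0.01579 × 0.5893 = 0.009305 m

S_s ≈ 9.31 mm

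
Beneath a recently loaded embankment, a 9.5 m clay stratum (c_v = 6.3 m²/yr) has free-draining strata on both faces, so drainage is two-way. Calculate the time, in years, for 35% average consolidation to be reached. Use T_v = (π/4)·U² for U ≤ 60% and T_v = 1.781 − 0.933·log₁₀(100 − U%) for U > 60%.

t ≈ 0.345 years

Drainage path length: H_d = H/2 = 4.75 m (double drainage).
U ≤ 60%: T_v = (π/4)·U² = (π/4)×0.35² = 0.096211.
t = T_v·H_d²/c_v = 0.096211×4.75²/6.3 = 0.3446 years.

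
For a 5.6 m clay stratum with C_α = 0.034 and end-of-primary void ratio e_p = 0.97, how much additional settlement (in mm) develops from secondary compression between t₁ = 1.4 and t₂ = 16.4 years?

Secondary compression: S_s = C_α·H/(1+e_p)·log₁₀(t₂/t₁)
S_s = 0.034×5.6/(1+0.97)×log₁₀(16.4/1.4)
    = 0.09665 × 1.069 = 0.1033 m

S_s ≈ 103 mm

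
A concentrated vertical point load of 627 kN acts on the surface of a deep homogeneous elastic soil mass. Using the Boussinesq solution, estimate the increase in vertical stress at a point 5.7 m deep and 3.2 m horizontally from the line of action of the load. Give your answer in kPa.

Boussinesq vertical stress below a point load on an elastic half-space:
Δσ_z = 3P/(2πz²) · [1 + (r/z)²]^(−5/2)
r/z = 3.2/5.7 = 0.5614; [1+(r/z)²]^(−5/2) = 0.50413.
Δσ_z = 3×627/(2π×5.7²) × 0.50413 = 9.2142 × 0.50413 = 4.645 kPa

Δσ_z ≈ 4.65 kPa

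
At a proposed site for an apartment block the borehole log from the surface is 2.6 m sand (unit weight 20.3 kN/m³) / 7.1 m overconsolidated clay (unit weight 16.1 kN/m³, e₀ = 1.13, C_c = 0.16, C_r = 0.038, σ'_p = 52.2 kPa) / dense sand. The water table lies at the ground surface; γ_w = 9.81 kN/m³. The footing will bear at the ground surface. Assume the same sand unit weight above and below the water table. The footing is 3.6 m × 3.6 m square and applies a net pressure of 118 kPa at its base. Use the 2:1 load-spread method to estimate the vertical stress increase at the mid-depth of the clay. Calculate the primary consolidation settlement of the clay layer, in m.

Mid-depth of clay below the ground surface: z = 2.6 + 7.1/2 = 6.15 m.
Total vertical stress at mid-clay: σ_v = 20.3×2.6 + 16.1×3.55 = 109.94 kPa.
Pore pressure: u = 9.81×(6.15 − 0) = 60.332 kPa.
Initial effective stress: σ'_0 = σ_v − u = 109.94 − 60.332 = 49.608 kPa.
Stress increase at mid-clay by the 2:1 spreading method:
Δσ = qBL/((B+z)(L+z)) = 118×3.6×3.6/((3.6+6.15)(3.6+6.15)) = 16.087 kPa
Final effective stress: σ'_f = 49.608 + 16.087 = 65.695 kPa.
σ'_f = 65.695 > σ'_p = 52.2 kPa, so the stress path crosses the preconsolidation pressure — recompression up to σ'_p, then virgin compression beyond:
S_c = H/(1+e₀)·[C_r·log₁₀(σ'_p/σ'_0) + C_c·log₁₀(σ'_f/σ'_p)]
    = 7.1/2.13 × [0.038×log₁₀(52.2/49.608) + 0.16×log₁₀(65.695/52.2)]
    = 3.3333 × [0.00084051 + 0.015978] = 0.05606 m

S_c ≈ 0.0561 m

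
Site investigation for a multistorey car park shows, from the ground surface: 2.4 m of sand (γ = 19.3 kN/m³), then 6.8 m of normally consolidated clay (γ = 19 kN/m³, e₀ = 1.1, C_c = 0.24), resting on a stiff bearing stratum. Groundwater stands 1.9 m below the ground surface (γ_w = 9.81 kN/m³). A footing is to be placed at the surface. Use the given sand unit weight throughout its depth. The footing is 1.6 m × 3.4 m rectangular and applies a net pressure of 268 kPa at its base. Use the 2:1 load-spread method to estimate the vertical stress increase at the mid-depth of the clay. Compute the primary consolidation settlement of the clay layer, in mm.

S_c ≈ 87.2 mm

Mid-depth of clay below the ground surface: z = 2.4 + 6.8/2 = 5.8 m.
Total vertical stress at mid-clay: σ_v = 19.3×2.4 + 19×3.4 = 110.92 kPa.
Pore pressure: u = 9.81×(5.8 − 1.9) = 38.259 kPa.
Initial effective stress: σ'_0 = σ_v − u = 110.92 − 38.259 = 72.661 kPa.
Stress increase at mid-clay by the 2:1 spreading method:
Δσ = qBL/((B+z)(L+z)) = 268×1.6×3.4/((1.6+5.8)(3.4+5.8)) = 21.415 kPa
Final effective stress: σ'_f = σ'_0 + Δσ = 72.661 + 21.415 = 94.076 kPa.
Normally consolidated clay, so the full stress increment lies on the virgin compression line:
S_c = C_c·H/(1+e₀)·log₁₀(σ'_f/σ'_0) = 0.24×6.8/(1+1.1)×log₁₀(94.076/72.661)
    = 0.77714 × 0.11218 = 0.08718 m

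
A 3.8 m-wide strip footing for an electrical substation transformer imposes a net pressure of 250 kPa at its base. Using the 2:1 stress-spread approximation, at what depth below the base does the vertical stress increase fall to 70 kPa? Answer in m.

z ≈ 9.77 m

2:1 spreading — at depth z the loaded area has grown by z in each plan dimension:
qB/(B+z) = Δσ_z ⇒ z = qB/Δσ_z − B = 250×3.8/70 − 3.8 = 9.771 m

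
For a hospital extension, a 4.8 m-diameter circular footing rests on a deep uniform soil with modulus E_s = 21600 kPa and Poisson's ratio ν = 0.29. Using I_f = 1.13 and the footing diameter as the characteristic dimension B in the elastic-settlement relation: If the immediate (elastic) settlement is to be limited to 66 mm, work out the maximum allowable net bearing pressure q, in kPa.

S_e = q·B·(1−ν²)/E_s · I_f  ⇒  q = S_e·E_s / (B·(1−ν²)·I_f).
q = 0.066 × 21600 / (4.8 × 0.9159 × 1.13) = 287 kPa

q ≈ 287 kPa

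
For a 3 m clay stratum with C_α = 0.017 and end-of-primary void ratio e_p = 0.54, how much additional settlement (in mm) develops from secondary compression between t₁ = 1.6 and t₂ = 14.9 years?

Secondary compression: S_s = C_α·H/(1+e_p)·log₁₀(t₂/t₁)
S_s = 0.017×3/(1+0.54)×log₁₀(14.9/1.6)
    = 0.03312 × 0.9691 = 0.03209 m

S_s ≈ 32.1 mm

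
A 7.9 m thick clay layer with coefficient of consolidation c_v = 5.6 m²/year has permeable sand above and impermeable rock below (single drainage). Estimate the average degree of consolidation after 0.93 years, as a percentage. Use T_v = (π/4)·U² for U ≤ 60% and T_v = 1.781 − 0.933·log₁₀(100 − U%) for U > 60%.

Drainage path length: H_d = H = 7.9 m (single drainage).
T_v = c_v·t/H_d² = 5.6×0.93/7.9² = 0.083448.
T_v = 0.083448 corresponds to the U ≤ 60% branch:
U = √(4T_v/π) = 0.326

U ≈ 32.6 %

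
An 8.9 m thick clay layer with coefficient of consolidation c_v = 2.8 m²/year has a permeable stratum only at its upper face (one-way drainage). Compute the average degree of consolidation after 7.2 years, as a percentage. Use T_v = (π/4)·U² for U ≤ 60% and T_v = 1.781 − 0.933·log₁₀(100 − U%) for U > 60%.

U ≈ 56.9 %

Drainage path length: H_d = H = 8.9 m (single drainage).
T_v = c_v·t/H_d² = 2.8×7.2/8.9² = 0.25451.
T_v = 0.25451 corresponds to the U ≤ 60% branch:
U = √(4T_v/π) = 0.5693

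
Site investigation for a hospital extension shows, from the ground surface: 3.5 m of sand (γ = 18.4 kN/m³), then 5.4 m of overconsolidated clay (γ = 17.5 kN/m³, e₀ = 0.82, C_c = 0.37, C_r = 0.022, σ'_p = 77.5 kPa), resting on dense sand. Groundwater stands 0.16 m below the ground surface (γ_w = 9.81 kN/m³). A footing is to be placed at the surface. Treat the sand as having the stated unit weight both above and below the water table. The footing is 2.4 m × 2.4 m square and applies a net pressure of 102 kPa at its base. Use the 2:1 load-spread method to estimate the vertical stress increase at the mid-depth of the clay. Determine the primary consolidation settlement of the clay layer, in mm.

S_c ≈ 4 mm

Mid-depth of clay below the ground surface: z = 3.5 + 5.4/2 = 6.2 m.
Total vertical stress at mid-clay: σ_v = 18.4×3.5 + 17.5×2.7 = 111.65 kPa.
Pore pressure: u = 9.81×(6.2 − 0.16) = 59.252 kPa.
Initial effective stress: σ'_0 = σ_v − u = 111.65 − 59.252 = 52.398 kPa.
Stress increase at mid-clay by the 2:1 spreading method:
Δσ = qBL/((B+z)(L+z)) = 102×2.4×2.4/((2.4+6.2)(2.4+6.2)) = 7.9438 kPa
Final effective stress: σ'_f = 52.398 + 7.9438 = 60.342 kPa.
σ'_f = 60.342 ≤ σ'_p = 77.5 kPa, so the clay remains overconsolidated and only the recompression index applies:
S_c = C_r·H/(1+e₀)·log₁₀(σ'_f/σ'_0) = 0.022×5.4/1.82×log₁₀(60.342/52.398)
    = 0.065274 × 0.061305 = 0.004002 m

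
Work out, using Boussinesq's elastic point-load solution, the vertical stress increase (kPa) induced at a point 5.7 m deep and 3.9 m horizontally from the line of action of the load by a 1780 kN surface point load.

Boussinesq vertical stress below a point load on an elastic half-space:
Δσ_z = 3P/(2πz²) · [1 + (r/z)²]^(−5/2)
r/z = 3.9/5.7 = 0.68421; [1+(r/z)²]^(−5/2) = 0.38289.
Δσ_z = 3×1780/(2π×5.7²) × 0.38289 = 26.158 × 0.38289 = 10.02 kPa

Δσ_z ≈ 10 kPa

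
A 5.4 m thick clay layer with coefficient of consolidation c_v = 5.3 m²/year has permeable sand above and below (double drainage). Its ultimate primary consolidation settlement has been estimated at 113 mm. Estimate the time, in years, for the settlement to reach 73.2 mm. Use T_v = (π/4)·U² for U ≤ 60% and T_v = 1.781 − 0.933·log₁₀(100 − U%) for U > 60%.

t ≈ 0.465 years

Drainage path length: H_d = H/2 = 2.7 m (double drainage).
U = S(t)/S_ult = 73.2/113 = 0.6478.
U > 60%: T_v = 1.781 − 0.933·log₁₀(100 − 64.779) = 0.33783.
t = T_v·H_d²/c_v = 0.33783×2.7²/5.3 = 0.4647 years.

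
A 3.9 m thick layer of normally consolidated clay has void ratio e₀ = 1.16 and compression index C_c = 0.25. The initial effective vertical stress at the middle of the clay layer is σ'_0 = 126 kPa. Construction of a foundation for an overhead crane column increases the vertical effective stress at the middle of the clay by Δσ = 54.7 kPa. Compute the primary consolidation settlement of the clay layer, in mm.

Final effective stress: σ'_f = σ'_0 + Δσ = 126 + 54.7 = 180.7 kPa.
Normally consolidated clay, so the full stress increment lies on the virgin compression line:
S_c = C_c·H/(1+e₀)·log₁₀(σ'_f/σ'_0) = 0.25×3.9/(1+1.16)×log₁₀(180.7/126)
    = 0.45139 × 0.15659 = 0.07068 m

S_c ≈ 70.7 mm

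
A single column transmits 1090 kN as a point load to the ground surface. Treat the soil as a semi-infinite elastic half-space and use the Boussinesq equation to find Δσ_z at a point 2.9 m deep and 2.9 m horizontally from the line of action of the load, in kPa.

Δσ_z ≈ 10.9 kPa

Boussinesq vertical stress below a point load on an elastic half-space:
Δσ_z = 3P/(2πz²) · [1 + (r/z)²]^(−5/2)
r/z = 2.9/2.9 = 1; [1+(r/z)²]^(−5/2) = 0.17678.
Δσ_z = 3×1090/(2π×2.9²) × 0.17678 = 61.883 × 0.17678 = 10.94 kPa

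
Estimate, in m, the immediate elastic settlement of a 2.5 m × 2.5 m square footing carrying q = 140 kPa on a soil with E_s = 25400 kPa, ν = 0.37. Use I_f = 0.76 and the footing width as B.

S_e ≈ 0.00904 m

Immediate (elastic) settlement: S_e = q·B·(1−ν²)/E_s · I_f.
S_e = 140 × 2.5 × (1 − 0.37²) / 25400 × 0.76
    = 140 × 2.5 × 0.8631 / 25400 × 0.76
    = 0.009039 m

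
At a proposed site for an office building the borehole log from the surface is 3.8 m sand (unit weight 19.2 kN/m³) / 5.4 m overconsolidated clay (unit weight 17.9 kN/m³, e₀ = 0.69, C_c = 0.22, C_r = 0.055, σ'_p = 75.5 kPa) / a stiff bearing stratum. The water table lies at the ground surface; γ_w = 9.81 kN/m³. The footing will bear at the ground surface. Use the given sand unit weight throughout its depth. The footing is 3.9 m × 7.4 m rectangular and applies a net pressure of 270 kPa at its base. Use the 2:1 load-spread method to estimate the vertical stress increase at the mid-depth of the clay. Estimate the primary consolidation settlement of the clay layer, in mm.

S_c ≈ 140 mm

Mid-depth of clay below the ground surface: z = 3.8 + 5.4/2 = 6.5 m.
Total vertical stress at mid-clay: σ_v = 19.2×3.8 + 17.9×2.7 = 121.29 kPa.
Pore pressure: u = 9.81×(6.5 − 0) = 63.765 kPa.
Initial effective stress: σ'_0 = σ_v − u = 121.29 − 63.765 = 57.525 kPa.
Stress increase at mid-clay by the 2:1 spreading method:
Δσ = qBL/((B+z)(L+z)) = 270×3.9×7.4/((3.9+6.5)(7.4+6.5)) = 53.903 kPa
Final effective stress: σ'_f = 57.525 + 53.903 = 111.43 kPa.
σ'_f = 111.43 > σ'_p = 75.5 kPa, so the stress path crosses the preconsolidation pressure — recompression up to σ'_p, then virgin compression beyond:
S_c = H/(1+e₀)·[C_r·log₁₀(σ'_p/σ'_0) + C_c·log₁₀(σ'_f/σ'_p)]
    = 5.4/1.69 × [0.055×log₁₀(75.5/57.525) + 0.22×log₁₀(111.43/75.5)]
    = 3.1953 × [0.006495 + 0.037192] = 0.1396 m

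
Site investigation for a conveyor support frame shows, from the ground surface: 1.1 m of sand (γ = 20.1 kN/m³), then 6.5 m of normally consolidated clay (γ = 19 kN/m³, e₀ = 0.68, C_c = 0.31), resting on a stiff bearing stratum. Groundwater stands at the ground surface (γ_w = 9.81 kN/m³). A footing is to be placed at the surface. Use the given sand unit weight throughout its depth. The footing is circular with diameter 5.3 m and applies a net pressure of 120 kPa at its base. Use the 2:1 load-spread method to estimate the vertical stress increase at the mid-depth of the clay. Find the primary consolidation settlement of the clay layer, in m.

S_c ≈ 0.329 m

Mid-depth of clay below the ground surface: z = 1.1 + 6.5/2 = 4.35 m.
Total vertical stress at mid-clay: σ_v = 20.1×1.1 + 19×3.25 = 83.86 kPa.
Pore pressure: u = 9.81×(4.35 − 0) = 42.673 kPa.
Initial effective stress: σ'_0 = σ_v − u = 83.86 − 42.673 = 41.187 kPa.
Stress increase at mid-clay by the 2:1 spreading method:
Δσ ≈ qD²/(D+z)² = 120×5.3²/(5.3+4.35)² = 36.197 kPa
Final effective stress: σ'_f = σ'_0 + Δσ = 41.187 + 36.197 = 77.384 kPa.
Normally consolidated clay, so the full stress increment lies on the virgin compression line:
S_c = C_c·H/(1+e₀)·log₁₀(σ'_f/σ'_0) = 0.31×6.5/(1+0.68)×log₁₀(77.384/41.187)
    = 1.1994 × 0.27389 = 0.3285 m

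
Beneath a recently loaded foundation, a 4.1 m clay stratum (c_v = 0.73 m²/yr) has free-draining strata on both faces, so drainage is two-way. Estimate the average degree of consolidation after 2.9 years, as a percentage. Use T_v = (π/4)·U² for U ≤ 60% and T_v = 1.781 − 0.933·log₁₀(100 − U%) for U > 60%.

Drainage path length: H_d = H/2 = 2.05 m (double drainage).
T_v = c_v·t/H_d² = 0.73×2.9/2.05² = 0.50375.
T_v = 0.50375 corresponds to the U > 60% branch:
U = 1 − 10^((1.781 − T_v)/0.933)/100 = 0.7661

U ≈ 76.6 %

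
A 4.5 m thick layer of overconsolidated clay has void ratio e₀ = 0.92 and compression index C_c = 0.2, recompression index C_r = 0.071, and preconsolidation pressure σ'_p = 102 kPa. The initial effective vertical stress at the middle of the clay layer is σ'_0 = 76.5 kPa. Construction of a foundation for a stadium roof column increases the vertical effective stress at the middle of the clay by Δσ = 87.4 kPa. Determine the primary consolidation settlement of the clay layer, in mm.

S_c ≈ 117 mm

Final effective stress: σ'_f = 76.5 + 87.4 = 163.9 kPa.
σ'_f = 163.9 > σ'_p = 102 kPa, so the stress path crosses the preconsolidation pressure — recompression up to σ'_p, then virgin compression beyond:
S_c = H/(1+e₀)·[C_r·log₁₀(σ'_p/σ'_0) + C_c·log₁₀(σ'_f/σ'_p)]
    = 4.5/1.92 × [0.071×log₁₀(102/76.5) + 0.2×log₁₀(163.9/102)]
    = 2.3438 × [0.0088707 + 0.041196] = 0.1173 m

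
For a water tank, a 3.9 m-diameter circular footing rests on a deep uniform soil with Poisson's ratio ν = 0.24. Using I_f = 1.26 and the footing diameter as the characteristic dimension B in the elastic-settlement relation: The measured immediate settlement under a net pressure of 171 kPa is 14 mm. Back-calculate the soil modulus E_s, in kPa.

S_e = q·B·(1−ν²)/E_s · I_f  ⇒  E_s = q·B·(1−ν²)·I_f / S_e.
E_s = 171 × 3.9 × 0.9424 × 1.26 / 0.014 = 56560 kPa

E_s ≈ 56600 kPa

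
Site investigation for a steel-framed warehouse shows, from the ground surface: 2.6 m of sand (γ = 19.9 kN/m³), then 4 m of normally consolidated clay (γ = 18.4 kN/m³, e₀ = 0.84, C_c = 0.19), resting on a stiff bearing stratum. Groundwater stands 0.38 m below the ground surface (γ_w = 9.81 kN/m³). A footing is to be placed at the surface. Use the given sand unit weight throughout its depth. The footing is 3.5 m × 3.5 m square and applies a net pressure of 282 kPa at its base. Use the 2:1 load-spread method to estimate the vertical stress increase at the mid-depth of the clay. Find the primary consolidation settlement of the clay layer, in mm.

S_c ≈ 135 mm

Mid-depth of clay below the ground surface: z = 2.6 + 4/2 = 4.6 m.
Total vertical stress at mid-clay: σ_v = 19.9×2.6 + 18.4×2 = 88.54 kPa.
Pore pressure: u = 9.81×(4.6 − 0.38) = 41.398 kPa.
Initial effective stress: σ'_0 = σ_v − u = 88.54 − 41.398 = 47.142 kPa.
Stress increase at mid-clay by the 2:1 spreading method:
Δσ = qBL/((B+z)(L+z)) = 282×3.5×3.5/((3.5+4.6)(3.5+4.6)) = 52.652 kPa
Final effective stress: σ'_f = σ'_0 + Δσ = 47.142 + 52.652 = 99.794 kPa.
Normally consolidated clay, so the full stress increment lies on the virgin compression line:
S_c = C_c·H/(1+e₀)·log₁₀(σ'_f/σ'_0) = 0.19×4/(1+0.84)×log₁₀(99.794/47.142)
    = 0.41304 × 0.3257 = 0.1345 m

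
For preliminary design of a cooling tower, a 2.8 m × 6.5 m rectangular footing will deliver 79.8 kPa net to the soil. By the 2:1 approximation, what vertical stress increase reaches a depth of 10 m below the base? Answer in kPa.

By the 2:1 method the load spreads at 1 horizontal : 2 vertical, so at depth z the loaded area has grown by z in each plan dimension:
Δσ = qBL/((B+z)(L+z)) = 79.8×2.8×6.5/((2.8+10)(6.5+10)) = 6.8767 kPa

Δσ_z ≈ 6.88 kPa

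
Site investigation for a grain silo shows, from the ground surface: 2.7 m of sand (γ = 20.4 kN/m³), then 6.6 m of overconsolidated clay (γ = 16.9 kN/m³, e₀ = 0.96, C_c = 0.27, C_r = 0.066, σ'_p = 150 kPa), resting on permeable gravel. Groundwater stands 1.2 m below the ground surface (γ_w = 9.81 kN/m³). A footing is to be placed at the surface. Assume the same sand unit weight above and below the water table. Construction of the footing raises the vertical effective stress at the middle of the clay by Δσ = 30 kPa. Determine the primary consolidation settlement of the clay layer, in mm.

S_c ≈ 37.2 mm

Mid-depth of clay below the ground surface: z = 2.7 + 6.6/2 = 6 m.
Total vertical stress at mid-clay: σ_v = 20.4×2.7 + 16.9×3.3 = 110.85 kPa.
Pore pressure: u = 9.81×(6 − 1.2) = 47.088 kPa.
Initial effective stress: σ'_0 = σ_v − u = 110.85 − 47.088 = 63.762 kPa.
Final effective stress: σ'_f = 63.762 + 30 = 93.762 kPa.
σ'_f = 93.762 ≤ σ'_p = 150 kPa, so the clay remains overconsolidated and only the recompression index applies:
S_c = C_r·H/(1+e₀)·log₁₀(σ'_f/σ'_0) = 0.066×6.6/1.96×log₁₀(93.762/63.762)
    = 0.22224 × 0.16746 = 0.03722 m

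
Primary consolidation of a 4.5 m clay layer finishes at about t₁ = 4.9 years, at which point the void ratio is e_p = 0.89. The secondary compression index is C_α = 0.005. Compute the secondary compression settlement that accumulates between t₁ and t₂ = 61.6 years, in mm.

S_s ≈ 13.1 mm

Secondary compression: S_s = C_α·H/(1+e_p)·log₁₀(t₂/t₁)
S_s = 0.005×4.5/(1+0.89)×log₁₀(61.6/4.9)
    = 0.0119 × 1.099 = 0.01309 m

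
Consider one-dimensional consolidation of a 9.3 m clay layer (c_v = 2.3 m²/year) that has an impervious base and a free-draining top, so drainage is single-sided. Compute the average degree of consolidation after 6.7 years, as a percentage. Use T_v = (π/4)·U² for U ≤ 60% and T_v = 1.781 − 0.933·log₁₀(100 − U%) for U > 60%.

Drainage path length: H_d = H = 9.3 m (single drainage).
T_v = c_v·t/H_d² = 2.3×6.7/9.3² = 0.17817.
T_v = 0.17817 corresponds to the U ≤ 60% branch:
U = √(4T_v/π) = 0.4763

U ≈ 47.6 %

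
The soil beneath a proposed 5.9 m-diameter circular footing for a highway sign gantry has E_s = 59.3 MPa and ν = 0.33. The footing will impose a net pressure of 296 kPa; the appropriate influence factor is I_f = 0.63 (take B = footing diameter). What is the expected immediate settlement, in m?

Immediate (elastic) settlement: S_e = q·B·(1−ν²)/E_s · I_f.
E_s = 59.3 MPa = 59300 kPa.
S_e = 296 × 5.9 × (1 − 0.33²) / 59300 × 0.63
    = 296 × 5.9 × 0.8911 / 59300 × 0.63
    = 0.01653 m

S_e ≈ 0.0165 m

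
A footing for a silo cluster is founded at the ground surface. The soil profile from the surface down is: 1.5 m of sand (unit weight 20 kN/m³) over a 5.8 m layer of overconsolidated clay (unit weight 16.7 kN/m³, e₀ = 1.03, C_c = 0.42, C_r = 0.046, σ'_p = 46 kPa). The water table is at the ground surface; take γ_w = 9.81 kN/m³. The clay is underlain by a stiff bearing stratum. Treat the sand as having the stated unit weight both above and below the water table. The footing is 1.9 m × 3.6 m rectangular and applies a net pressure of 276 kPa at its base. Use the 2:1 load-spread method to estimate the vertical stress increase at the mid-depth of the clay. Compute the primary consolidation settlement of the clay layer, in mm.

Mid-depth of clay below the ground surface: z = 1.5 + 5.8/2 = 4.4 m.
Total vertical stress at mid-clay: σ_v = 20×1.5 + 16.7×2.9 = 78.43 kPa.
Pore pressure: u = 9.81×(4.4 − 0) = 43.164 kPa.
Initial effective stress: σ'_0 = σ_v − u = 78.43 − 43.164 = 35.266 kPa.
Stress increase at mid-clay by the 2:1 spreading method:
Δσ = qBL/((B+z)(L+z)) = 276×1.9×3.6/((1.9+4.4)(3.6+4.4)) = 37.457 kPa
Final effective stress: σ'_f = 35.266 + 37.457 = 72.723 kPa.
σ'_f = 72.723 > σ'_p = 46 kPa, so the stress path crosses the preconsolidation pressure — recompression up to σ'_p, then virgin compression beyond:
S_c = H/(1+e₀)·[C_r·log₁₀(σ'_p/σ'_0) + C_c·log₁₀(σ'_f/σ'_p)]
    = 5.8/2.03 × [0.046×log₁₀(46/35.266) + 0.42×log₁₀(72.723/46)]
    = 2.8571 × [0.0053085 + 0.083544] = 0.2539 m

S_c ≈ 254 mm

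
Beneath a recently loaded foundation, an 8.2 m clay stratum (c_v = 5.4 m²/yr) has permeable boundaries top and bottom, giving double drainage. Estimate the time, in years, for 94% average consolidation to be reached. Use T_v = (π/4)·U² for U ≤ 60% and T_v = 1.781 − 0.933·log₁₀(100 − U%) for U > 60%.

Drainage path length: H_d = H/2 = 4.1 m (double drainage).
U > 60%: T_v = 1.781 − 0.933·log₁₀(100 − 94) = 1.055.
t = T_v·H_d²/c_v = 1.055×4.1²/5.4 = 3.284 years.

t ≈ 3.28 years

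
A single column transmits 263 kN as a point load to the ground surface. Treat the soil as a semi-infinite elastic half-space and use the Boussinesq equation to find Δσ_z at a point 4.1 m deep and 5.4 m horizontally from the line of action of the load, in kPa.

Δσ_z ≈ 0.604 kPa

Boussinesq vertical stress below a point load on an elastic half-space:
Δσ_z = 3P/(2πz²) · [1 + (r/z)²]^(−5/2)
r/z = 5.4/4.1 = 1.3171; [1+(r/z)²]^(−5/2) = 0.08086.
Δσ_z = 3×263/(2π×4.1²) × 0.08086 = 7.4702 × 0.08086 = 0.604 kPa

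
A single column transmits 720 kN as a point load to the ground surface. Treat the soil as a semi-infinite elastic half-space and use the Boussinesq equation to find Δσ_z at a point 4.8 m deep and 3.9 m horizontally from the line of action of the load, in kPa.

Δσ_z ≈ 4.2 kPa

Boussinesq vertical stress below a point load on an elastic half-space:
Δσ_z = 3P/(2πz²) · [1 + (r/z)²]^(−5/2)
r/z = 3.9/4.8 = 0.8125; [1+(r/z)²]^(−5/2) = 0.2816.
Δσ_z = 3×720/(2π×4.8²) × 0.2816 = 14.921 × 0.2816 = 4.202 kPa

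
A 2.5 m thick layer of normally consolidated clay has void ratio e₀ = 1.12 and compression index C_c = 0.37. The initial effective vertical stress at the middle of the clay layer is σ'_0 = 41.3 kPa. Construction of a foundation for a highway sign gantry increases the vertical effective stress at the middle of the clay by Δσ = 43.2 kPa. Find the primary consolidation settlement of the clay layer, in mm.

S_c ≈ 136 mm

Final effective stress: σ'_f = σ'_0 + Δσ = 41.3 + 43.2 = 84.5 kPa.
Normally consolidated clay, so the full stress increment lies on the virgin compression line:
S_c = C_c·H/(1+e₀)·log₁₀(σ'_f/σ'_0) = 0.37×2.5/(1+1.12)×log₁₀(84.5/41.3)
    = 0.43632 × 0.31091 = 0.1357 m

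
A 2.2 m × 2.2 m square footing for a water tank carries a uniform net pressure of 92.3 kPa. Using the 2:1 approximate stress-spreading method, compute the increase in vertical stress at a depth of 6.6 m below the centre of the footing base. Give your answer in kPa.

By the 2:1 method the load spreads at 1 horizontal : 2 vertical, so at depth z the loaded area has grown by z in each plan dimension:
Δσ = qBL/((B+z)(L+z)) = 92.3×2.2×2.2/((2.2+6.6)(2.2+6.6)) = 5.7687 kPa

Δσ_z ≈ 5.77 kPa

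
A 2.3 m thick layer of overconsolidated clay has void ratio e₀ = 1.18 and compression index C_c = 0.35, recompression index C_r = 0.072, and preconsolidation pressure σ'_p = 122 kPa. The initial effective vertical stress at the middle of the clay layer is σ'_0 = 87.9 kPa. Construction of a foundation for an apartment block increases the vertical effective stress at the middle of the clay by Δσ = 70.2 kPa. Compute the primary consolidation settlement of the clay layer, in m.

Final effective stress: σ'_f = 87.9 + 70.2 = 158.1 kPa.
σ'_f = 158.1 > σ'_p = 122 kPa, so the stress path crosses the preconsolidation pressure — recompression up to σ'_p, then virgin compression beyond:
S_c = H/(1+e₀)·[C_r·log₁₀(σ'_p/σ'_0) + C_c·log₁₀(σ'_f/σ'_p)]
    = 2.3/2.18 × [0.072×log₁₀(122/87.9) + 0.35×log₁₀(158.1/122)]
    = 1.055 × [0.010251 + 0.0394] = 0.05238 m

S_c ≈ 0.0524 m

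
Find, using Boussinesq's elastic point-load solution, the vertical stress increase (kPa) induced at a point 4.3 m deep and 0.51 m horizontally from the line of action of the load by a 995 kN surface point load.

Boussinesq vertical stress below a point load on an elastic half-space:
Δσ_z = 3P/(2πz²) · [1 + (r/z)²]^(−5/2)
r/z = 0.51/4.3 = 0.1186; [1+(r/z)²]^(−5/2) = 0.96568.
Δσ_z = 3×995/(2π×4.3²) × 0.96568 = 25.694 × 0.96568 = 24.81 kPa

Δσ_z ≈ 24.8 kPa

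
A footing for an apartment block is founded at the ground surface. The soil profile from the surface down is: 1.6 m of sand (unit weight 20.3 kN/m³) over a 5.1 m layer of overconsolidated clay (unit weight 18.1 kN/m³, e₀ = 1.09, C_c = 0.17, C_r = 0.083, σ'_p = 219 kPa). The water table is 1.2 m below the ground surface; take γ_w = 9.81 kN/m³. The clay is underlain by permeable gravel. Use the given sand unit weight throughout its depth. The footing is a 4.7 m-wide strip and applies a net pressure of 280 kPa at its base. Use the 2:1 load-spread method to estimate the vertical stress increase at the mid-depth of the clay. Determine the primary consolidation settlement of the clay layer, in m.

S_c ≈ 0.122 m

Mid-depth of clay below the ground surface: z = 1.6 + 5.1/2 = 4.15 m.
Total vertical stress at mid-clay: σ_v = 20.3×1.6 + 18.1×2.55 = 78.635 kPa.
Pore pressure: u = 9.81×(4.15 − 1.2) = 28.94 kPa.
Initial effective stress: σ'_0 = σ_v − u = 78.635 − 28.94 = 49.695 kPa.
Stress increase at mid-clay by the 2:1 spreading method:
Δσ = qB/(B+z) = 280×4.7/(4.7+4.15) = 148.7 kPa
Final effective stress: σ'_f = 49.695 + 148.7 = 198.39 kPa.
σ'_f = 198.39 ≤ σ'_p = 219 kPa, so the clay remains overconsolidated and only the recompression index applies:
S_c = C_r·H/(1+e₀)·log₁₀(σ'_f/σ'_0) = 0.083×5.1/2.09×log₁₀(198.39/49.695)
    = 0.20254 × 0.60121 = 0.1218 m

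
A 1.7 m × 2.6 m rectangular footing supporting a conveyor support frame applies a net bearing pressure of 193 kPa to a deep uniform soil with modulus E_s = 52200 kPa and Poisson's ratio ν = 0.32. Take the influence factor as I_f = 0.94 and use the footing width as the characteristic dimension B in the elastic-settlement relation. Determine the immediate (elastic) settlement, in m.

S_e ≈ 0.0053 m

Immediate (elastic) settlement: S_e = q·B·(1−ν²)/E_s · I_f.
S_e = 193 × 1.7 × (1 − 0.32²) / 52200 × 0.94
    = 193 × 1.7 × 0.8976 / 52200 × 0.94
    = 0.005303 m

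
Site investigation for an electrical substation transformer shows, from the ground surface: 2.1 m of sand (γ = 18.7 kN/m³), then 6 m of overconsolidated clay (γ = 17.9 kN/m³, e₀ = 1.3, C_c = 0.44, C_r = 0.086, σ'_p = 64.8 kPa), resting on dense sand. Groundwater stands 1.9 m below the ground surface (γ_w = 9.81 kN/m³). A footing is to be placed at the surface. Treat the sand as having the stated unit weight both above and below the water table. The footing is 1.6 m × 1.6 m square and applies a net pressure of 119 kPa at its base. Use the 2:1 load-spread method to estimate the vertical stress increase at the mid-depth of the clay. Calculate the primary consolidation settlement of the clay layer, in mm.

S_c ≈ 31.7 mm

Mid-depth of clay below the ground surface: z = 2.1 + 6/2 = 5.1 m.
Total vertical stress at mid-clay: σ_v = 18.7×2.1 + 17.9×3 = 92.97 kPa.
Pore pressure: u = 9.81×(5.1 − 1.9) = 31.392 kPa.
Initial effective stress: σ'_0 = σ_v − u = 92.97 − 31.392 = 61.578 kPa.
Stress increase at mid-clay by the 2:1 spreading method:
Δσ = qBL/((B+z)(L+z)) = 119×1.6×1.6/((1.6+5.1)(1.6+5.1)) = 6.7864 kPa
Final effective stress: σ'_f = 61.578 + 6.7864 = 68.364 kPa.
σ'_f = 68.364 > σ'_p = 64.8 kPa, so the stress path crosses the preconsolidation pressure — recompression up to σ'_p, then virgin compression beyond:
S_c = H/(1+e₀)·[C_r·log₁₀(σ'_p/σ'_0) + C_c·log₁₀(σ'_f/σ'_p)]
    = 6/2.3 × [0.086×log₁₀(64.8/61.578) + 0.44×log₁₀(68.364/64.8)]
    = 2.6087 × [0.0019049 + 0.010231] = 0.03166 m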